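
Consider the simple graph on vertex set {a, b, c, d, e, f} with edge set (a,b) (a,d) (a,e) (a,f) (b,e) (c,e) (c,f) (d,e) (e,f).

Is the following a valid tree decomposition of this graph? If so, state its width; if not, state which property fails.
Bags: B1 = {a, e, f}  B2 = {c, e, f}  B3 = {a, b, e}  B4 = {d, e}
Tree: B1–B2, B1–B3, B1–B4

A tree decomposition must satisfy three properties: every vertex lies in some bag; for every edge, both endpoints lie together in some bag; and for every vertex, the bags containing it form a connected subtree. Here edge (a,d) lies in no bag, so the decomposition is invalid.

No — edge (a,d) lies in no bag.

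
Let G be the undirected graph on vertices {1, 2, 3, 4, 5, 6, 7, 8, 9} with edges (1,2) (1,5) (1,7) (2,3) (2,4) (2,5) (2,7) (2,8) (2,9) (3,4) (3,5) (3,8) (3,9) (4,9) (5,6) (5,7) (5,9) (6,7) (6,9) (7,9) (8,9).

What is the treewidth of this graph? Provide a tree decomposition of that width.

Treewidth 3.
Bags: B1 = {2, 3, 5, 9}  B2 = {2, 5, 7, 9}  B3 = {1, 2, 5, 7}  B4 = {2, 3, 8, 9}  B5 = {2, 3, 4, 9}  B6 = {5, 6, 7, 9}
Tree: B1–B2, B2–B3, B1–B4, B4–B5, B2–B6

Each bag holds 4 vertices, so the decomposition has width 3, which upper-bounds the treewidth. Conversely, {1, 2, 5, 7} is a clique of size 4, and the vertices of any clique must share a bag in every tree decomposition; so some bag has ≥ 4 vertices and tw(G) ≥ 3. Combining the bounds, tw(G) = 3.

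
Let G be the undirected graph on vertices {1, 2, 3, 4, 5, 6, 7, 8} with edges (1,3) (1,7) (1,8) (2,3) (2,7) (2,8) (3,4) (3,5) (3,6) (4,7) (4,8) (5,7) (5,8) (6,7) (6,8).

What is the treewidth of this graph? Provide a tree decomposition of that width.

The largest bag has 4 vertices, giving width 3; this decomposition certifies tw(G) ≤ 3. For the lower bound: the 4 vertex sets {6,8}, {2,3}, {7}, {5} are disjoint, each induces a connected subgraph, and every pair is joined by at least one edge of G. Contracting each set to a single vertex therefore yields K_{4} as a minor, and since treewidth is minor-monotone, tw(G) ≥ tw(K_{4}) = 3. Therefore the treewidth is 3.

Treewidth 3.
Bags: B1 = {3, 6, 7, 8}  B2 = {2, 3, 7, 8}  B3 = {3, 5, 7, 8}  B4 = {1, 3, 7, 8}  B5 = {3, 4, 7, 8}
Tree: B1–B2, B2–B3, B3–B4, B4–B5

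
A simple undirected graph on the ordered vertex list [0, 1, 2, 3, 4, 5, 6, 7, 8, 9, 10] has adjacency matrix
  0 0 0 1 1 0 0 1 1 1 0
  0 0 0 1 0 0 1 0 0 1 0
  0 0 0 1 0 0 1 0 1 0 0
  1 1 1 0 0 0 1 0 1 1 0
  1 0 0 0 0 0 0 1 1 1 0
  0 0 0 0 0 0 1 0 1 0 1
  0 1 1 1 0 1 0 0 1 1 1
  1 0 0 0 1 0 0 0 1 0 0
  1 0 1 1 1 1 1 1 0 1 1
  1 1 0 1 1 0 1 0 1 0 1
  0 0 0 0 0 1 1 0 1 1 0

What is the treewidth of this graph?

3

A width-3 tree decomposition is:
Bags: B1 = {3, 6, 8, 9}  B2 = {6, 8, 9, 10}  B3 = {0, 3, 8, 9}  B4 = {0, 4, 8, 9}  B5 = {0, 4, 7, 8}  B6 = {5, 6, 8, 10}  B7 = {1, 3, 6, 9}  B8 = {2, 3, 6, 8}
Tree: B1–B2, B1–B3, B3–B4, B4–B5, B2–B6, B1–B7, B1–B8
Every bag has size at most 4, so the width is 4 − 1 = 3 and tw(G) ≤ 3. Conversely, {0, 3, 8, 9} is a clique of size 4, and the vertices of any clique must share a bag in every tree decomposition; so some bag has ≥ 4 vertices and tw(G) ≥ 3. Hence tw(G) = 3 exactly.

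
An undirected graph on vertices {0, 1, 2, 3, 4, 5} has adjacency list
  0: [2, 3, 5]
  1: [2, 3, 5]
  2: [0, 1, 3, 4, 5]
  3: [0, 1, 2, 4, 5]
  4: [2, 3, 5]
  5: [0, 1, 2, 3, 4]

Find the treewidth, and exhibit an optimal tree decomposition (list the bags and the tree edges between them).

Every bag has size at most 4, so the width is 4 − 1 = 3 and tw(G) ≤ 3. On the other hand G contains the 4-clique {0, 2, 3, 5}. A clique must lie in a single bag of any decomposition, so no decomposition can have width below 3. Hence tw(G) = 3 exactly.

Treewidth 3.
One such decomposition:
Bags: B1 = {2, 3, 4, 5}  B2 = {0, 2, 3, 5}  B3 = {1, 2, 3, 5}
Tree: B1–B2, B1–B3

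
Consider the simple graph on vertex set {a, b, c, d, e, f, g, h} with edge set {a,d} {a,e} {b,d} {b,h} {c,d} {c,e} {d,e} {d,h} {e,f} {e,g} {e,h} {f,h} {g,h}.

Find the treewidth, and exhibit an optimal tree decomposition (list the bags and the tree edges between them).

Each bag holds 3 vertices, so the decomposition has width 2, which upper-bounds the treewidth. On the other hand G contains the 3-clique {d, e, h}. A clique must lie in a single bag of any decomposition, so no decomposition can have width below 2. The upper and lower bounds meet at 2, so that is the treewidth.

Treewidth 2.
One such decomposition:
Bags: B1 = {e, f, h}  B2 = {e, g, h}  B3 = {d, e, h}  B4 = {a, d, e}  B5 = {c, d, e}  B6 = {b, d, h}
Tree: B1–B2, B1–B3, B3–B4, B4–B5, B3–B6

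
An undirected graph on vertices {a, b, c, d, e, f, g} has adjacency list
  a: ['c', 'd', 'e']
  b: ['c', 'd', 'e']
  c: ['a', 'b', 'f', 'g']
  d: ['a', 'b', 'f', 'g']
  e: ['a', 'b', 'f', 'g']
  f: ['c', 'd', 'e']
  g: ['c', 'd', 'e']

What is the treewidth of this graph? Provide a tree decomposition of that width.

The largest bag has 4 vertices, giving width 3; this decomposition certifies tw(G) ≤ 3. For the lower bound: the 4 vertex sets {b,d}, {e,f}, {c}, {g} are disjoint, each induces a connected subgraph, and every pair is joined by at least one edge of G. Contracting each set to a single vertex therefore yields K_{4} as a minor, and since treewidth is minor-monotone, tw(G) ≥ tw(K_{4}) = 3. Hence tw(G) = 3 exactly.

Treewidth 3.
One such decomposition:
Bags: B1 = {b, c, d, e}  B2 = {c, d, e, f}  B3 = {c, d, e, g}  B4 = {a, c, d, e}
Tree: B1–B2, B2–B3, B3–B4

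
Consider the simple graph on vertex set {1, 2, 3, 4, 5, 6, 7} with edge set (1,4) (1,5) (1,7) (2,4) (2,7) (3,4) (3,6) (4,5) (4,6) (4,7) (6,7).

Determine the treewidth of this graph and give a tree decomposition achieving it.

Treewidth 2.
One optimal decomposition is:
Bags: B1 = {2, 4, 7}  B2 = {4, 6, 7}  B3 = {3, 4, 6}  B4 = {1, 4, 7}  B5 = {1, 4, 5}
Tree: B1–B2, B2–B3, B2–B4, B4–B5

Every bag has size at most 3, so the width is 3 − 1 = 2 and tw(G) ≤ 2. For the lower bound, the 3 vertices {3, 4, 6} are pairwise adjacent, and any tree decomposition puts a clique entirely inside one bag — forcing width ≥ 2. Therefore the treewidth is 2.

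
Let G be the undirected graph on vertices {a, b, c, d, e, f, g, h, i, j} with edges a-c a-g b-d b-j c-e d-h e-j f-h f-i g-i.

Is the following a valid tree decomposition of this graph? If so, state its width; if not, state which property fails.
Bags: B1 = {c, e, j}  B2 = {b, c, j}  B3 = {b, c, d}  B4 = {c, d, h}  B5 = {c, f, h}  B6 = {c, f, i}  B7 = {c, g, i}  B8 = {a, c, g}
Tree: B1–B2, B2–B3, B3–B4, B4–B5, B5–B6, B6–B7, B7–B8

Yes; width 2.

Vertex coverage: the bags together contain {a, b, c, d, e, f, g, h, i, j}, the full vertex set. Edge coverage: each edge of G has both endpoints in at least one bag. Running intersection: for every vertex, the bags containing it form a connected subtree. All three properties hold, so this is a valid tree decomposition of width max|bag| − 1 = 2, and hence tw(G) ≤ 2.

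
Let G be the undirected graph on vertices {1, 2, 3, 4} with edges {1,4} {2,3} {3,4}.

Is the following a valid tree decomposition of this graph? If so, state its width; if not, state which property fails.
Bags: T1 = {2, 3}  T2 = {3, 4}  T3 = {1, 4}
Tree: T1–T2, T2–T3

Every vertex of G appears in some bag (union = {1, 2, 3, 4}); every edge is covered by a bag; and for each vertex v the set of bags containing v is connected in the bag tree. The decomposition is therefore valid. The largest bag has 2 vertices, so the width is 1.

Yes; width 1.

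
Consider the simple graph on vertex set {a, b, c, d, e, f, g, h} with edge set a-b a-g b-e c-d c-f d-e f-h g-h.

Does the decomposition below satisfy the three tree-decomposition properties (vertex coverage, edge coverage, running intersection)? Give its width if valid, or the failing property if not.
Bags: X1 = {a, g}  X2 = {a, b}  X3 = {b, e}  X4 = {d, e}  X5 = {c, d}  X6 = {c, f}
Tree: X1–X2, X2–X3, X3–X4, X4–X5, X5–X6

A tree decomposition must satisfy three properties: every vertex lies in some bag; for every edge, both endpoints lie together in some bag; and for every vertex, the bags containing it form a connected subtree. Here vertex h appears in no bag, so the decomposition is invalid.

No — vertex h appears in no bag.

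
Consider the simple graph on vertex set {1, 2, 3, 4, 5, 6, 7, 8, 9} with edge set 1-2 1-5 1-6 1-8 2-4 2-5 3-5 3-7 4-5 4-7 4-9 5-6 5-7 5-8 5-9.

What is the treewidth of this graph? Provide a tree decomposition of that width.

Every bag has size at most 3, so the width is 3 − 1 = 2 and tw(G) ≤ 2. Conversely, {1, 5, 8} is a clique of size 3, and the vertices of any clique must share a bag in every tree decomposition; so some bag has ≥ 3 vertices and tw(G) ≥ 2. Therefore the treewidth is 2.

Treewidth 2.
One optimal decomposition is:
Bags: B1 = {1, 5, 8}  B2 = {1, 2, 5}  B3 = {2, 4, 5}  B4 = {4, 5, 7}  B5 = {4, 5, 9}  B6 = {3, 5, 7}  B7 = {1, 5, 6}
Tree: B1–B2, B2–B3, B3–B4, B4–B5, B4–B6, B1–B7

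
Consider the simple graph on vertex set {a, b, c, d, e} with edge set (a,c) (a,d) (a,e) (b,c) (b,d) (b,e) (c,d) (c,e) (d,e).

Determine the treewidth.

3

A width-3 tree decomposition is:
Bags: B1 = {b, c, d, e}  B2 = {a, c, d, e}
Tree: B1–B2
The largest bag has 4 vertices, giving width 3; this decomposition certifies tw(G) ≤ 3. On the other hand G contains the 4-clique {a, c, d, e}. A clique must lie in a single bag of any decomposition, so no decomposition can have width below 3. Hence tw(G) = 3 exactly.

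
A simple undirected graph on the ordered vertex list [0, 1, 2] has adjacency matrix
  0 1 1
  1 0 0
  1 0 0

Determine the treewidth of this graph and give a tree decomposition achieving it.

Every bag has size at most 2, so the width is 2 − 1 = 1 and tw(G) ≤ 1. Any graph with an edge has treewidth ≥ 1, and G has the edge 0–2. Combining the bounds, tw(G) = 1.

Treewidth 1.
One optimal decomposition is:
Bags: B1 = {0, 2}  B2 = {0, 1}
Tree: B1–B2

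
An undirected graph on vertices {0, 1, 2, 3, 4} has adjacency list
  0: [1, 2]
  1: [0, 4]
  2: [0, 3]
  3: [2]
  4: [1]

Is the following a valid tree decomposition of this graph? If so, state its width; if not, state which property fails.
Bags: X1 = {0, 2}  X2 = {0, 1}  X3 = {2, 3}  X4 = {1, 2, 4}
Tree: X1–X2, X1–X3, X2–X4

No — bags containing vertex 2 are not connected in the tree.

A tree decomposition must satisfy three properties: every vertex lies in some bag; for every edge, both endpoints lie together in some bag; and for every vertex, the bags containing it form a connected subtree. Here bags containing vertex 2 are not connected in the tree, so the decomposition is invalid.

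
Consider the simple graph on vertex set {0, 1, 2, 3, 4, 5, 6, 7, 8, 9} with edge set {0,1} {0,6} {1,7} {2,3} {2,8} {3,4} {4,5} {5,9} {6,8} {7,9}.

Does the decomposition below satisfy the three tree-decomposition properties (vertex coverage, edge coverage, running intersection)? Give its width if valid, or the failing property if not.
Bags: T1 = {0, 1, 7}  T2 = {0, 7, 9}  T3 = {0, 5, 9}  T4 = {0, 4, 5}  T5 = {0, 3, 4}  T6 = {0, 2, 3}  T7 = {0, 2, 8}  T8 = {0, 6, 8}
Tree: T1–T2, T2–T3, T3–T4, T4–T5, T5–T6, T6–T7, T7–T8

Yes; width 2.

Every vertex of G appears in some bag (union = {0, 1, 2, 3, 4, 5, 6, 7, 8, 9}); every edge is covered by a bag; and for each vertex v the set of bags containing v is connected in the bag tree. The decomposition is therefore valid. The largest bag has 3 vertices, so the width is 2.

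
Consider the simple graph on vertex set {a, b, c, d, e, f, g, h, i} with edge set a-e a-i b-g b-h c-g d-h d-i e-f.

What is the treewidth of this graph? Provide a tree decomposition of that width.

Each bag holds 2 vertices, so the decomposition has width 1, which upper-bounds the treewidth. Any graph with an edge has treewidth ≥ 1, and G has the edge f–e. Combining the bounds, tw(G) = 1.

Treewidth 1.
Bags: B1 = {e, f}  B2 = {a, e}  B3 = {a, i}  B4 = {d, i}  B5 = {d, h}  B6 = {b, h}  B7 = {b, g}  B8 = {c, g}
Tree: B1–B2, B2–B3, B3–B4, B4–B5, B5–B6, B6–B7, B7–B8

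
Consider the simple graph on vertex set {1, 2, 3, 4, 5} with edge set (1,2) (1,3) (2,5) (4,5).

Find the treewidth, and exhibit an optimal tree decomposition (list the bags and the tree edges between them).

Treewidth 1.
One such decomposition:
Bags: B1 = {2, 5}  B2 = {4, 5}  B3 = {1, 2}  B4 = {1, 3}
Tree: B1–B2, B1–B3, B3–B4

The largest bag has 2 vertices, giving width 1; this decomposition certifies tw(G) ≤ 1. G has an edge, so its treewidth is at least 1. The upper and lower bounds meet at 1, so that is the treewidth.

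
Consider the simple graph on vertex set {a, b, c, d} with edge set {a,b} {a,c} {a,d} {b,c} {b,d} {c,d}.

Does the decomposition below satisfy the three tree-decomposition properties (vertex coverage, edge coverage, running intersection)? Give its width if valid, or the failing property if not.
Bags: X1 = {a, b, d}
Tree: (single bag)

A tree decomposition must satisfy three properties: every vertex lies in some bag; for every edge, both endpoints lie together in some bag; and for every vertex, the bags containing it form a connected subtree. Here vertex c appears in no bag, so the decomposition is invalid.

No — vertex c appears in no bag.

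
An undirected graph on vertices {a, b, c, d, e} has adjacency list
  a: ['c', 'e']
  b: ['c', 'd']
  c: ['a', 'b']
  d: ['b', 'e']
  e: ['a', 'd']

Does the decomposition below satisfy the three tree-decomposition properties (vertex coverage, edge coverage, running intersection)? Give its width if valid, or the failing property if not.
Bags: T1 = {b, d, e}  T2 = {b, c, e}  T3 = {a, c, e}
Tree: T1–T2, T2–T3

Vertex coverage: the bags together contain {a, b, c, d, e}, the full vertex set. Edge coverage: each edge of G has both endpoints in at least one bag. Running intersection: for every vertex, the bags containing it form a connected subtree. All three properties hold, so this is a valid tree decomposition of width max|bag| − 1 = 2, and hence tw(G) ≤ 2.

Yes; width 2.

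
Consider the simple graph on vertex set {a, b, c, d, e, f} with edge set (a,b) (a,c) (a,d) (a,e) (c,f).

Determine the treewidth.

1

A width-1 tree decomposition is:
Bags: B1 = {a, e}  B2 = {a, d}  B3 = {a, b}  B4 = {a, c}  B5 = {c, f}
Tree: B1–B2, B1–B3, B3–B4, B4–B5
The largest bag has 2 vertices, giving width 1; this decomposition certifies tw(G) ≤ 1. Since G has at least one edge (e.g. e–a), it is not an edgeless graph, so tw(G) ≥ 1. The upper and lower bounds meet at 1, so that is the treewidth.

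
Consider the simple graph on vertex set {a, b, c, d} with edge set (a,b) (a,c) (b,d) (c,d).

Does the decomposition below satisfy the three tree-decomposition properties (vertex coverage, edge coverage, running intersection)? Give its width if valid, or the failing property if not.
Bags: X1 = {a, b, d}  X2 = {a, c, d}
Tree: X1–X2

Yes; width 2.

Vertex coverage: the bags together contain {a, b, c, d}, the full vertex set. Edge coverage: each edge of G has both endpoints in at least one bag. Running intersection: for every vertex, the bags containing it form a connected subtree. All three properties hold, so this is a valid tree decomposition of width max|bag| − 1 = 2, and hence tw(G) ≤ 2.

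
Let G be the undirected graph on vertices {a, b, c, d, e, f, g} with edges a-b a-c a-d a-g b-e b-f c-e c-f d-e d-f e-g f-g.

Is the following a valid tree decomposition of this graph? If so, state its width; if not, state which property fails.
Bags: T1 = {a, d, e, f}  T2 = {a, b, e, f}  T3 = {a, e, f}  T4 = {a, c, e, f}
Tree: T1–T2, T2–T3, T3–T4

No — vertex g appears in no bag.

A tree decomposition must satisfy three properties: every vertex lies in some bag; for every edge, both endpoints lie together in some bag; and for every vertex, the bags containing it form a connected subtree. Here vertex g appears in no bag, so the decomposition is invalid.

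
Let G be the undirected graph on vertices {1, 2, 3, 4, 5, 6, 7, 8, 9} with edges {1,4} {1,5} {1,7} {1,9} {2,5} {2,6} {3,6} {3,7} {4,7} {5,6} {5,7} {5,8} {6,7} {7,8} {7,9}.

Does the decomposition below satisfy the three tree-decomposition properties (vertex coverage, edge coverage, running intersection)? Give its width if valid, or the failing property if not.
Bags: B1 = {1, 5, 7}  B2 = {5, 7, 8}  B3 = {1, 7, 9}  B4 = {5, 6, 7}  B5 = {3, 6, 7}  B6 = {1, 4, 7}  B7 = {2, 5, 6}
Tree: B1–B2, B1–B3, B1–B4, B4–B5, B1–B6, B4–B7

Yes; width 2.

Every vertex of G appears in some bag (union = {1, 2, 3, 4, 5, 6, 7, 8, 9}); every edge is covered by a bag; and for each vertex v the set of bags containing v is connected in the bag tree. The decomposition is therefore valid. The largest bag has 3 vertices, so the width is 2.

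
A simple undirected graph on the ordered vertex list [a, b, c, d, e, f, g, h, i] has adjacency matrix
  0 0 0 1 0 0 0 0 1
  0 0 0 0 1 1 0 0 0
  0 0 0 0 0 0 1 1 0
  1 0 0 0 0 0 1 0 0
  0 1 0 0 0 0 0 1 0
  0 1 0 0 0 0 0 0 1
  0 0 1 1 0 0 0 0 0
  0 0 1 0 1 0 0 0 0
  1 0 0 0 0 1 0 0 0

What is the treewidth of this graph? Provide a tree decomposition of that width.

Every bag has size at most 3, so the width is 3 − 1 = 2 and tw(G) ≤ 2. For the lower bound, G contains the cycle i–a–d–g–c–h–e–b–f–i, so G is not a forest; only forests have treewidth ≤ 1, hence tw(G) ≥ 2. Therefore the treewidth is 2.

Treewidth 2.
One optimal decomposition is:
Bags: B1 = {a, d, i}  B2 = {d, g, i}  B3 = {c, g, i}  B4 = {c, h, i}  B5 = {e, h, i}  B6 = {b, e, i}  B7 = {b, f, i}
Tree: B1–B2, B2–B3, B3–B4, B4–B5, B5–B6, B6–B7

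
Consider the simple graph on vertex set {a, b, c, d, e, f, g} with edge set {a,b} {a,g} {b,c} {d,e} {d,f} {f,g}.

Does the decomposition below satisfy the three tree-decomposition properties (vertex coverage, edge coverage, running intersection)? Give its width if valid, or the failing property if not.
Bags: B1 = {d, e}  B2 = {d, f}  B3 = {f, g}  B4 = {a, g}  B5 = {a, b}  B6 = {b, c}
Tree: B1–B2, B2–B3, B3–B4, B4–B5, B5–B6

Yes; width 1.

Every vertex of G appears in some bag (union = {a, b, c, d, e, f, g}); every edge is covered by a bag; and for each vertex v the set of bags containing v is connected in the bag tree. The decomposition is therefore valid. The largest bag has 2 vertices, so the width is 1.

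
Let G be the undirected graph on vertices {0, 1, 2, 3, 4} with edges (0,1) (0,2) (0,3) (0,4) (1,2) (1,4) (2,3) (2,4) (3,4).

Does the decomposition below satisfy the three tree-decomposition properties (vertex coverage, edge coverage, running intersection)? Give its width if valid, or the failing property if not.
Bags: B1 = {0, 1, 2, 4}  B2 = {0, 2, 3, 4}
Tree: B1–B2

Checking the three conditions: (i) the bags cover all of {0, 1, 2, 3, 4}; (ii) for each edge, some bag contains both endpoints; (iii) the bags containing any fixed vertex form a subtree. All hold, so the decomposition is valid with width 4 − 1 = 3.

Yes; width 3.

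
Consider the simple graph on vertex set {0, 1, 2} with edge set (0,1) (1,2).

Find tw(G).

A width-1 tree decomposition is:
Bags: B1 = {0, 1}  B2 = {1, 2}
Tree: B1–B2
Each bag holds 2 vertices, so the decomposition has width 1, which upper-bounds the treewidth. Any graph with an edge has treewidth ≥ 1, and G has the edge 0–1. Combining the bounds, tw(G) = 1.

1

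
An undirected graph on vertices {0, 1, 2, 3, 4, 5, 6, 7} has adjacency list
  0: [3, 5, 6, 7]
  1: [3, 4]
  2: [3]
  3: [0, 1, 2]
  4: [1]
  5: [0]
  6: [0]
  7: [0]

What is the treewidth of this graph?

1

A width-1 tree decomposition is:
Bags: B1 = {0, 6}  B2 = {0, 3}  B3 = {0, 7}  B4 = {1, 3}  B5 = {0, 5}  B6 = {1, 4}  B7 = {2, 3}
Tree: B1–B2, B1–B3, B2–B4, B3–B5, B4–B6, B4–B7
Each bag holds 2 vertices, so the decomposition has width 1, which upper-bounds the treewidth. Since G has at least one edge (e.g. 0–6), it is not an edgeless graph, so tw(G) ≥ 1. The upper and lower bounds meet at 1, so that is the treewidth.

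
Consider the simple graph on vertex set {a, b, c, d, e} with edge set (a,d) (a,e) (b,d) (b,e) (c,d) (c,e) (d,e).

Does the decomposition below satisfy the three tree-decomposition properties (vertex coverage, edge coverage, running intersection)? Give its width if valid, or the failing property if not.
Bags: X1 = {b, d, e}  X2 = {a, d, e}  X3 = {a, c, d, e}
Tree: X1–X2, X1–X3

No — bags containing vertex a are not connected in the tree.

A tree decomposition must satisfy three properties: every vertex lies in some bag; for every edge, both endpoints lie together in some bag; and for every vertex, the bags containing it form a connected subtree. Here bags containing vertex a are not connected in the tree, so the decomposition is invalid.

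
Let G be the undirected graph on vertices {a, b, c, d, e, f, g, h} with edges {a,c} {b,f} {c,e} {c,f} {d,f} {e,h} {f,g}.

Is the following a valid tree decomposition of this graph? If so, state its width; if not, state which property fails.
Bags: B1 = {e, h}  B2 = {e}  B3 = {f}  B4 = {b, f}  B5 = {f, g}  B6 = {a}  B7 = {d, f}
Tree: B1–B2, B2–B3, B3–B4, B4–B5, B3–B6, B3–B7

A tree decomposition must satisfy three properties: every vertex lies in some bag; for every edge, both endpoints lie together in some bag; and for every vertex, the bags containing it form a connected subtree. Here vertex c appears in no bag, so the decomposition is invalid.

No — vertex c appears in no bag.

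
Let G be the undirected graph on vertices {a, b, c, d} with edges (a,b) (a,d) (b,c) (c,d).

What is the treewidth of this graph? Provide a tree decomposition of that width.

Treewidth 2.
One optimal decomposition is:
Bags: B1 = {a, c, d}  B2 = {a, b, c}
Tree: B1–B2

The largest bag has 3 vertices, giving width 2; this decomposition certifies tw(G) ≤ 2. The edges c–d–a–b–c form a cycle, so G is not a tree and its treewidth is at least 2. The upper and lower bounds meet at 2, so that is the treewidth.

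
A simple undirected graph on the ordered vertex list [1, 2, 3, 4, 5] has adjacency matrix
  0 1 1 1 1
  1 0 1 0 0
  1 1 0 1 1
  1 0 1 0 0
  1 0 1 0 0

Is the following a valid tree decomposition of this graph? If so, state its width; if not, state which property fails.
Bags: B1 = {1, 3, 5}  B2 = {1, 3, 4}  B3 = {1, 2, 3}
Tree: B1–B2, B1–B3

Vertex coverage: the bags together contain {1, 2, 3, 4, 5}, the full vertex set. Edge coverage: each edge of G has both endpoints in at least one bag. Running intersection: for every vertex, the bags containing it form a connected subtree. All three properties hold, so this is a valid tree decomposition of width max|bag| − 1 = 2, and hence tw(G) ≤ 2.

Yes; width 2.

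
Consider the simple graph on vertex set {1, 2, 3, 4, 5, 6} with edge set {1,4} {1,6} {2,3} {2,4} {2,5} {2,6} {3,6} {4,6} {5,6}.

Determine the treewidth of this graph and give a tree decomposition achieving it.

The largest bag has 3 vertices, giving width 2; this decomposition certifies tw(G) ≤ 2. Conversely, {1, 4, 6} is a clique of size 3, and the vertices of any clique must share a bag in every tree decomposition; so some bag has ≥ 3 vertices and tw(G) ≥ 2. Hence tw(G) = 2 exactly.

Treewidth 2.
Bags: B1 = {2, 3, 6}  B2 = {2, 4, 6}  B3 = {1, 4, 6}  B4 = {2, 5, 6}
Tree: B1–B2, B2–B3, B2–B4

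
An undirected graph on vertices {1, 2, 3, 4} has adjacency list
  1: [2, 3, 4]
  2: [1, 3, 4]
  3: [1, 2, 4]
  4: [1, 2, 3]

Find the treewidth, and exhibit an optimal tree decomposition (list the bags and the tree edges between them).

Treewidth 3.
One such decomposition:
Bags: B1 = {1, 2, 3, 4}
Tree: (single bag)

A single bag containing all 4 vertices is trivially a valid decomposition of width 3. For the lower bound, the 4 vertices {1, 2, 3, 4} are pairwise adjacent, and any tree decomposition puts a clique entirely inside one bag — forcing width ≥ 3. Combining the bounds, tw(G) = 3.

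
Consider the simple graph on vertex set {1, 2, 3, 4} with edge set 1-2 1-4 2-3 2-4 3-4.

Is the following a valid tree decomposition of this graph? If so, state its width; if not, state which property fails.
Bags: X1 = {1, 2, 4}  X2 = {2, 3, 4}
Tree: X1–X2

Every vertex of G appears in some bag (union = {1, 2, 3, 4}); every edge is covered by a bag; and for each vertex v the set of bags containing v is connected in the bag tree. The decomposition is therefore valid. The largest bag has 3 vertices, so the width is 2.

Yes; width 2.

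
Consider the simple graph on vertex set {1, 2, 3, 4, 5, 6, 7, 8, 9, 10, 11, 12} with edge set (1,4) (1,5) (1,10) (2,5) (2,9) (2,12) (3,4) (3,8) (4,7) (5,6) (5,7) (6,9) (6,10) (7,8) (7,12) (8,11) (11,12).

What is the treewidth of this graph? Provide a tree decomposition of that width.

Each bag holds 4 vertices, so the decomposition has width 3, which upper-bounds the treewidth. For the lower bound: the 4 vertex sets {6,9,10}, {1}, {5}, {2,4,7,12} are disjoint, each induces a connected subgraph, and every pair is joined by at least one edge of G. Contracting each set to a single vertex therefore yields K_{4} as a minor, and since treewidth is minor-monotone, tw(G) ≥ tw(K_{4}) = 3. Therefore the treewidth is 3.

Treewidth 3.
One optimal decomposition is:
Bags: B1 = {1, 6, 9, 10}  B2 = {1, 5, 6, 9}  B3 = {1, 2, 5, 9}  B4 = {1, 2, 4, 5}  B5 = {2, 4, 5, 7}  B6 = {2, 4, 7, 12}  B7 = {3, 4, 7, 12}  B8 = {3, 7, 8, 12}  B9 = {3, 8, 11, 12}
Tree: B1–B2, B2–B3, B3–B4, B4–B5, B5–B6, B6–B7, B7–B8, B8–B9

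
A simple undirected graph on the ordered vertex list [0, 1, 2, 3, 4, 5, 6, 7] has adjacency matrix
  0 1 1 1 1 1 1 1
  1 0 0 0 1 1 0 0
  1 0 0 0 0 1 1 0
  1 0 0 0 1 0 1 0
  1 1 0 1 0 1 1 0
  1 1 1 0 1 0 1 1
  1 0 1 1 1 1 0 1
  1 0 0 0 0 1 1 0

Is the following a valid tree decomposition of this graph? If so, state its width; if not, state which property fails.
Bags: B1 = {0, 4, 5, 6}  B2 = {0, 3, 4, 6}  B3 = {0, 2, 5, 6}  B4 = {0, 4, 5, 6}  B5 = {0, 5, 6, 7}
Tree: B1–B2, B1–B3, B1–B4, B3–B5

A tree decomposition must satisfy three properties: every vertex lies in some bag; for every edge, both endpoints lie together in some bag; and for every vertex, the bags containing it form a connected subtree. Here vertex 1 appears in no bag, so the decomposition is invalid.

No — vertex 1 appears in no bag.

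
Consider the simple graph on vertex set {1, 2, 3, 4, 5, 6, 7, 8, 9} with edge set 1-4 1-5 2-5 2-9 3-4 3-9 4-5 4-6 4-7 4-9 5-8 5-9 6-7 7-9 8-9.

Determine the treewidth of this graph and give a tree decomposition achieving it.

The largest bag has 3 vertices, giving width 2; this decomposition certifies tw(G) ≤ 2. For the lower bound, the 3 vertices {5, 8, 9} are pairwise adjacent, and any tree decomposition puts a clique entirely inside one bag — forcing width ≥ 2. Hence tw(G) = 2 exactly.

Treewidth 2.
One optimal decomposition is:
Bags: B1 = {3, 4, 9}  B2 = {4, 7, 9}  B3 = {4, 5, 9}  B4 = {1, 4, 5}  B5 = {2, 5, 9}  B6 = {5, 8, 9}  B7 = {4, 6, 7}
Tree: B1–B2, B1–B3, B3–B4, B3–B5, B3–B6, B2–B7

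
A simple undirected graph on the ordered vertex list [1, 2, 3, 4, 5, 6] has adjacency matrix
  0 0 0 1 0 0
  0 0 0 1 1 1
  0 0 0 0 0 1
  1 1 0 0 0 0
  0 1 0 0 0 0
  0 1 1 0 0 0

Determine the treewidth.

A width-1 tree decomposition is:
Bags: B1 = {2, 4}  B2 = {2, 6}  B3 = {3, 6}  B4 = {1, 4}  B5 = {2, 5}
Tree: B1–B2, B2–B3, B1–B4, B2–B5
Each bag holds 2 vertices, so the decomposition has width 1, which upper-bounds the treewidth. Since G has at least one edge (e.g. 2–4), it is not an edgeless graph, so tw(G) ≥ 1. Hence tw(G) = 1 exactly.

1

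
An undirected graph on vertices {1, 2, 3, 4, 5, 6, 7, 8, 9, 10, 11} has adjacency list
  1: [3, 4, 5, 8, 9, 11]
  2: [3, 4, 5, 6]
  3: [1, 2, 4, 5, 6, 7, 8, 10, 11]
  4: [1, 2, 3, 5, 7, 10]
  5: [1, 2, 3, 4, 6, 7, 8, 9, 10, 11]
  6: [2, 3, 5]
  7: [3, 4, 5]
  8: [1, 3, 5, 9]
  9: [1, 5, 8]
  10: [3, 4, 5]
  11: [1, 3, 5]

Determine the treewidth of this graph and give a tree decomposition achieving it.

Treewidth 3.
One such decomposition:
Bags: B1 = {2, 3, 4, 5}  B2 = {3, 4, 5, 7}  B3 = {2, 3, 5, 6}  B4 = {1, 3, 4, 5}  B5 = {1, 3, 5, 8}  B6 = {1, 3, 5, 11}  B7 = {3, 4, 5, 10}  B8 = {1, 5, 8, 9}
Tree: B1–B2, B1–B3, B1–B4, B4–B5, B4–B6, B4–B7, B5–B8

Each bag holds 4 vertices, so the decomposition has width 3, which upper-bounds the treewidth. Conversely, {1, 5, 8, 9} is a clique of size 4, and the vertices of any clique must share a bag in every tree decomposition; so some bag has ≥ 4 vertices and tw(G) ≥ 3. Therefore the treewidth is 3.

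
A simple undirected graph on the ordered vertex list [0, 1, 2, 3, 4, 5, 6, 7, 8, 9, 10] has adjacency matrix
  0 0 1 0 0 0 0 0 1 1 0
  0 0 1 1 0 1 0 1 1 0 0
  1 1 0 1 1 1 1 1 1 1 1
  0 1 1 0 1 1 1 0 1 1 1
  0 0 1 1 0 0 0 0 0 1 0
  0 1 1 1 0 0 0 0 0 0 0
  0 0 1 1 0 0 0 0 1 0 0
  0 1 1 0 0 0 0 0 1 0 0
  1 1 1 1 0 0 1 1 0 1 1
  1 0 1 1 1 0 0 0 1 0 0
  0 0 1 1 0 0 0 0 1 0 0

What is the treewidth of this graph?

A width-3 tree decomposition is:
Bags: B1 = {1, 2, 3, 8}  B2 = {2, 3, 6, 8}  B3 = {1, 2, 7, 8}  B4 = {2, 3, 8, 10}  B5 = {2, 3, 8, 9}  B6 = {1, 2, 3, 5}  B7 = {0, 2, 8, 9}  B8 = {2, 3, 4, 9}
Tree: B1–B2, B1–B3, B1–B4, B1–B5, B1–B6, B5–B7, B5–B8
Every bag has size at most 4, so the width is 4 − 1 = 3 and tw(G) ≤ 3. Conversely, {0, 2, 8, 9} is a clique of size 4, and the vertices of any clique must share a bag in every tree decomposition; so some bag has ≥ 4 vertices and tw(G) ≥ 3. The upper and lower bounds meet at 3, so that is the treewidth.

3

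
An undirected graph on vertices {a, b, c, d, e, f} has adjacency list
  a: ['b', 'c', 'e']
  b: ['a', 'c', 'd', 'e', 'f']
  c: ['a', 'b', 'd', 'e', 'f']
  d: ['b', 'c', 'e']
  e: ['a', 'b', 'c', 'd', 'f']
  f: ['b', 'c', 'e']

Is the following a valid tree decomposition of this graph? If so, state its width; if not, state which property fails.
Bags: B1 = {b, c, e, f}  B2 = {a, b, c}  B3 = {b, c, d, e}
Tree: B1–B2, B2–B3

A tree decomposition must satisfy three properties: every vertex lies in some bag; for every edge, both endpoints lie together in some bag; and for every vertex, the bags containing it form a connected subtree. Here edge (e,a) lies in no bag, so the decomposition is invalid.

No — edge (e,a) lies in no bag.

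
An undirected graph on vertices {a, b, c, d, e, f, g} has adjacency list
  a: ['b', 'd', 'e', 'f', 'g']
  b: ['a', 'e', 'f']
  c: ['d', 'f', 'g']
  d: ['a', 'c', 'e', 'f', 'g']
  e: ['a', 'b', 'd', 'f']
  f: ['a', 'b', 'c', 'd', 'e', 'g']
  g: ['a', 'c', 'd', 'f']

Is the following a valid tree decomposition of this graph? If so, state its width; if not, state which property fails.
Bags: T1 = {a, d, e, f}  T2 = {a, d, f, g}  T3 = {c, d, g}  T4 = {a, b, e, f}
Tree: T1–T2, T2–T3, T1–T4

A tree decomposition must satisfy three properties: every vertex lies in some bag; for every edge, both endpoints lie together in some bag; and for every vertex, the bags containing it form a connected subtree. Here edge (f,c) lies in no bag, so the decomposition is invalid.

No — edge (f,c) lies in no bag.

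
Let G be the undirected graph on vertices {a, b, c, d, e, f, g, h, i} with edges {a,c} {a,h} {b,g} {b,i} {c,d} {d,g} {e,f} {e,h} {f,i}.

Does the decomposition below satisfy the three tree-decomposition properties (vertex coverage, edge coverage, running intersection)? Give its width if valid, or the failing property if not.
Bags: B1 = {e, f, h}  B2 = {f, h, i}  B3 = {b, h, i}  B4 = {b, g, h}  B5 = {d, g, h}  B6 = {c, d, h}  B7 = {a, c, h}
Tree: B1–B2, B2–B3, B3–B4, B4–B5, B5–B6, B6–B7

Yes; width 2.

Vertex coverage: the bags together contain {a, b, c, d, e, f, g, h, i}, the full vertex set. Edge coverage: each edge of G has both endpoints in at least one bag. Running intersection: for every vertex, the bags containing it form a connected subtree. All three properties hold, so this is a valid tree decomposition of width max|bag| − 1 = 2, and hence tw(G) ≤ 2.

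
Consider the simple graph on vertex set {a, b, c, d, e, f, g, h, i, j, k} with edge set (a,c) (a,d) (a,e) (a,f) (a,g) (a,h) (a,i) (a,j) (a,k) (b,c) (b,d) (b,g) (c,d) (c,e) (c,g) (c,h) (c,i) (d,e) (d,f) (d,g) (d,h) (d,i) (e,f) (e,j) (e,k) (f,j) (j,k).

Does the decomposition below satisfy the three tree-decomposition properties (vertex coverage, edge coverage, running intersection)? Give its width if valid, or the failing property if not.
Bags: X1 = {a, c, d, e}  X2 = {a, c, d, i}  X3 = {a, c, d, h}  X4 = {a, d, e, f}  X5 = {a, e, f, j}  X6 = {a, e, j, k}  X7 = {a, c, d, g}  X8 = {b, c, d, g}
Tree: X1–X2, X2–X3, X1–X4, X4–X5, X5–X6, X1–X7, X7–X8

Checking the three conditions: (i) the bags cover all of {a, b, c, d, e, f, g, h, i, j, k}; (ii) for each edge, some bag contains both endpoints; (iii) the bags containing any fixed vertex form a subtree. All hold, so the decomposition is valid with width 4 − 1 = 3.

Yes; width 3.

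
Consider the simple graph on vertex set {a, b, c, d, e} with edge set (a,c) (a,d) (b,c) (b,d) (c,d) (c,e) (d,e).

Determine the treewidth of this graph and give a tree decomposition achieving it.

Treewidth 2.
One such decomposition:
Bags: B1 = {a, c, d}  B2 = {b, c, d}  B3 = {c, d, e}
Tree: B1–B2, B2–B3

Every bag has size at most 3, so the width is 3 − 1 = 2 and tw(G) ≤ 2. Conversely, {c, d, e} is a clique of size 3, and the vertices of any clique must share a bag in every tree decomposition; so some bag has ≥ 3 vertices and tw(G) ≥ 2. Therefore the treewidth is 2.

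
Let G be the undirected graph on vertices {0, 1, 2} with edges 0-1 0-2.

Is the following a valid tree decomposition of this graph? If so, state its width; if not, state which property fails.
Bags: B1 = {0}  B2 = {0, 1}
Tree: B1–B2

A tree decomposition must satisfy three properties: every vertex lies in some bag; for every edge, both endpoints lie together in some bag; and for every vertex, the bags containing it form a connected subtree. Here vertex 2 appears in no bag, so the decomposition is invalid.

No — vertex 2 appears in no bag.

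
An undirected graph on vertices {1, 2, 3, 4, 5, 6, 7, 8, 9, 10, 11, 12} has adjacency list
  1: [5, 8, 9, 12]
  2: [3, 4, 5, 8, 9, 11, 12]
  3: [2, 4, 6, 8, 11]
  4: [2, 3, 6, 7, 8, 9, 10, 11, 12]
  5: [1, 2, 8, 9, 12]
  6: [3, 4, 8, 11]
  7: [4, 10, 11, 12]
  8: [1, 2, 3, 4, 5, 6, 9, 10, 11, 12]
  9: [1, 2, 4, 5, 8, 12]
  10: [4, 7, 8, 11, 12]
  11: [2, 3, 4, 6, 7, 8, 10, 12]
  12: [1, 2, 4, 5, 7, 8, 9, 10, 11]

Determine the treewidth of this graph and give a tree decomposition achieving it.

Every bag has size at most 5, so the width is 5 − 1 = 4 and tw(G) ≤ 4. Conversely, {1, 5, 8, 9, 12} is a clique of size 5, and the vertices of any clique must share a bag in every tree decomposition; so some bag has ≥ 5 vertices and tw(G) ≥ 4. Combining the bounds, tw(G) = 4.

Treewidth 4.
One such decomposition:
Bags: B1 = {2, 4, 8, 9, 12}  B2 = {2, 4, 8, 11, 12}  B3 = {2, 3, 4, 8, 11}  B4 = {2, 5, 8, 9, 12}  B5 = {1, 5, 8, 9, 12}  B6 = {3, 4, 6, 8, 11}  B7 = {4, 8, 10, 11, 12}  B8 = {4, 7, 10, 11, 12}
Tree: B1–B2, B2–B3, B1–B4, B4–B5, B3–B6, B2–B7, B7–B8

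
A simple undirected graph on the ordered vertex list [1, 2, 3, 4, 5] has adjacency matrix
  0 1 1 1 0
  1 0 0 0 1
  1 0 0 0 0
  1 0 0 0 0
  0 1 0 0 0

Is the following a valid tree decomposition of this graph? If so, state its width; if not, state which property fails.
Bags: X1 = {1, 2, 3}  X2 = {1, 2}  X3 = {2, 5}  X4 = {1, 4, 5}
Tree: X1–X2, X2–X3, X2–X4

No — bags containing vertex 5 are not connected in the tree.

A tree decomposition must satisfy three properties: every vertex lies in some bag; for every edge, both endpoints lie together in some bag; and for every vertex, the bags containing it form a connected subtree. Here bags containing vertex 5 are not connected in the tree, so the decomposition is invalid.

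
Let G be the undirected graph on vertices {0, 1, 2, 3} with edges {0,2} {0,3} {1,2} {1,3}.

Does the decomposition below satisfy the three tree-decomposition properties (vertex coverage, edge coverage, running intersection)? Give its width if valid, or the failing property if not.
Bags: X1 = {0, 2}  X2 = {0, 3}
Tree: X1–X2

No — vertex 1 appears in no bag.

A tree decomposition must satisfy three properties: every vertex lies in some bag; for every edge, both endpoints lie together in some bag; and for every vertex, the bags containing it form a connected subtree. Here vertex 1 appears in no bag, so the decomposition is invalid.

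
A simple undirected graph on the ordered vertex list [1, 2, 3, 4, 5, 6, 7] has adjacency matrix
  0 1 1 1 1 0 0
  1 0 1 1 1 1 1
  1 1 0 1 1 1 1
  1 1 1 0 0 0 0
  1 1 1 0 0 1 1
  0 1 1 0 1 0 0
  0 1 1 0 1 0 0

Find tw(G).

A width-3 tree decomposition is:
Bags: B1 = {2, 3, 5, 7}  B2 = {1, 2, 3, 5}  B3 = {1, 2, 3, 4}  B4 = {2, 3, 5, 6}
Tree: B1–B2, B2–B3, B1–B4
Each bag holds 4 vertices, so the decomposition has width 3, which upper-bounds the treewidth. On the other hand G contains the 4-clique {1, 2, 3, 4}. A clique must lie in a single bag of any decomposition, so no decomposition can have width below 3. The upper and lower bounds meet at 3, so that is the treewidth.

3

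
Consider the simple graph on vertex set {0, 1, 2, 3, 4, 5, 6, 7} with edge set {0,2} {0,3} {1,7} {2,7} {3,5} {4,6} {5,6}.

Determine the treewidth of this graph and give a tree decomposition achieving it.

Every bag has size at most 2, so the width is 2 − 1 = 1 and tw(G) ≤ 1. Since G has at least one edge (e.g. 4–6), it is not an edgeless graph, so tw(G) ≥ 1. Therefore the treewidth is 1.

Treewidth 1.
One optimal decomposition is:
Bags: B1 = {4, 6}  B2 = {5, 6}  B3 = {3, 5}  B4 = {0, 3}  B5 = {0, 2}  B6 = {2, 7}  B7 = {1, 7}
Tree: B1–B2, B2–B3, B3–B4, B4–B5, B5–B6, B6–B7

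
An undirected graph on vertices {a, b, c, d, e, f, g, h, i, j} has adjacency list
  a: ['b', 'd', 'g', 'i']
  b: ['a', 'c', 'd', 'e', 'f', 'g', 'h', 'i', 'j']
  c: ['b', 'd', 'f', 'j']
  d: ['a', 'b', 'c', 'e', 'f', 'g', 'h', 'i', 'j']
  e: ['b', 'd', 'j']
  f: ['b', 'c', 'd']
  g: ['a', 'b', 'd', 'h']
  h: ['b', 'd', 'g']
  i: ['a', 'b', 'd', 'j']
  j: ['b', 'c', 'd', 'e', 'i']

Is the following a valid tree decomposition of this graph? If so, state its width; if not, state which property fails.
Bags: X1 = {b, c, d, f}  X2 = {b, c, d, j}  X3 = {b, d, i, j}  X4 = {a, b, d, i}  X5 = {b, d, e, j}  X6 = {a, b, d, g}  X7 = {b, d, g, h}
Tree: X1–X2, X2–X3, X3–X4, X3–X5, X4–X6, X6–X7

Vertex coverage: the bags together contain {a, b, c, d, e, f, g, h, i, j}, the full vertex set. Edge coverage: each edge of G has both endpoints in at least one bag. Running intersection: for every vertex, the bags containing it form a connected subtree. All three properties hold, so this is a valid tree decomposition of width max|bag| − 1 = 3, and hence tw(G) ≤ 3.

Yes; width 3.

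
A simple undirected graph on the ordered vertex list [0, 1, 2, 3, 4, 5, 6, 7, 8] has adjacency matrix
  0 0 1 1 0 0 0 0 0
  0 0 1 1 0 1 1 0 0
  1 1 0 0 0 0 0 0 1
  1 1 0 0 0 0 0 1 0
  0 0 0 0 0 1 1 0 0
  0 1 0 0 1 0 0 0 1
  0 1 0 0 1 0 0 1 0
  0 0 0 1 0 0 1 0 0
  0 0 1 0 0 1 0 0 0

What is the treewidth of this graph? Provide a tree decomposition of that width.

Treewidth 3.
One optimal decomposition is:
Bags: B1 = {0, 2, 3, 7}  B2 = {1, 2, 3, 7}  B3 = {1, 2, 6, 7}  B4 = {1, 2, 6, 8}  B5 = {1, 5, 6, 8}  B6 = {4, 5, 6, 8}
Tree: B1–B2, B2–B3, B3–B4, B4–B5, B5–B6

Every bag has size at most 4, so the width is 4 − 1 = 3 and tw(G) ≤ 3. For the lower bound: the 4 vertex sets {0,3,7}, {2}, {1}, {4,5,6,8} are disjoint, each induces a connected subgraph, and every pair is joined by at least one edge of G. Contracting each set to a single vertex therefore yields K_{4} as a minor, and since treewidth is minor-monotone, tw(G) ≥ tw(K_{4}) = 3. Therefore the treewidth is 3.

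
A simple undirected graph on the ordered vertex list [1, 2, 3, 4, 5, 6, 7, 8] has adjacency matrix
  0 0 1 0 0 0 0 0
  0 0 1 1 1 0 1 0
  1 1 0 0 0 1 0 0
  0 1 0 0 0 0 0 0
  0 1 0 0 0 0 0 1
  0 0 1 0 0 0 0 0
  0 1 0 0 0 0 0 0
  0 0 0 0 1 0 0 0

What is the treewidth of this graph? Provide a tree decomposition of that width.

Treewidth 1.
Bags: B1 = {2, 5}  B2 = {5, 8}  B3 = {2, 3}  B4 = {2, 7}  B5 = {3, 6}  B6 = {1, 3}  B7 = {2, 4}
Tree: B1–B2, B1–B3, B1–B4, B3–B5, B3–B6, B3–B7

The largest bag has 2 vertices, giving width 1; this decomposition certifies tw(G) ≤ 1. Since G has at least one edge (e.g. 2–5), it is not an edgeless graph, so tw(G) ≥ 1. The upper and lower bounds meet at 1, so that is the treewidth.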